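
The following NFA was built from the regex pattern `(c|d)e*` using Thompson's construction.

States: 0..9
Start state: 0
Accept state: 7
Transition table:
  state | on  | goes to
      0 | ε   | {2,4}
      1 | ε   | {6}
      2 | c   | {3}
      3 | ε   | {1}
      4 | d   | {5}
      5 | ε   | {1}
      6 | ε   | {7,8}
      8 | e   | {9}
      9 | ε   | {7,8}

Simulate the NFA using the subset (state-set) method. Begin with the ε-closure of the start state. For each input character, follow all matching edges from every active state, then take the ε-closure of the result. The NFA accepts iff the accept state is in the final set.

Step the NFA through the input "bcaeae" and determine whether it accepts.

initial (ε-close {0}): {0,2,4}
'b' @ 1: {}  — state set empty
rest 'caeae' ignored (set empty)
after full input: {}  (accept=7 not in)

Answer: REJECT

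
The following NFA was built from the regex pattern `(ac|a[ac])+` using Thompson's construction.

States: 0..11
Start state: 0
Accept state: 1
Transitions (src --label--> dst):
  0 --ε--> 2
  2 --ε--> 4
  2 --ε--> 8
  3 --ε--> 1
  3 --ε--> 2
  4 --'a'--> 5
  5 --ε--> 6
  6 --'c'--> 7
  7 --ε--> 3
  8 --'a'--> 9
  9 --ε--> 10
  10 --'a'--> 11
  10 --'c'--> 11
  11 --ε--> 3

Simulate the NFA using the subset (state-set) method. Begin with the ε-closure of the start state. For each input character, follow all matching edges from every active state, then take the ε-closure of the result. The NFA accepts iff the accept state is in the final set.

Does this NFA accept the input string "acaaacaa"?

Answer: ACCEPT

Derivation:
initial (ε-close {0}): {0,2,4,8}
'a' @ 1: {5,6,9,10}
'c' @ 2: {1,2,3,4,7,8,11}  [accepting]
'a' @ 3: {5,6,9,10}
'a' @ 4: {1,2,3,4,8,11}  [accepting]
'a' @ 5: {5,6,9,10}
'c' @ 6: {1,2,3,4,7,8,11}  [accepting]
'a' @ 7: {5,6,9,10}
'a' @ 8: {1,2,3,4,8,11}  [accepting]
end set {1,2,3,4,8,11} — state 1 in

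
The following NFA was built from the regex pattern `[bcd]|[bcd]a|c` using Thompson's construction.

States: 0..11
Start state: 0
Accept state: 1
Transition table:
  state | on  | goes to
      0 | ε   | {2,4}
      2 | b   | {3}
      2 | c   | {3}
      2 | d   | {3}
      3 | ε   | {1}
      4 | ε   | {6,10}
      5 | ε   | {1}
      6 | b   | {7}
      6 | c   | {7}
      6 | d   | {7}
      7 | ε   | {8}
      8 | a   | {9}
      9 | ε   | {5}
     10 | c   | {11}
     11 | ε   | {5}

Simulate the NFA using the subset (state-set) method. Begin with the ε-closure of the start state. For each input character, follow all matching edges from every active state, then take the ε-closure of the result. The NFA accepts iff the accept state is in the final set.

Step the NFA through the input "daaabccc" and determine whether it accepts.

S₀ = ε-closure({0}) = {0,2,4,6,10}
'd' @ 1: {1,3,7,8}  (accept∈set)
'a' @ 2: {1,5,9}  (accept∈set)
'a' @ 3: {}  — dead — no transitions
rest 'abccc' ignored (set empty)
final: {}; accept 1 not in set

Answer: REJECT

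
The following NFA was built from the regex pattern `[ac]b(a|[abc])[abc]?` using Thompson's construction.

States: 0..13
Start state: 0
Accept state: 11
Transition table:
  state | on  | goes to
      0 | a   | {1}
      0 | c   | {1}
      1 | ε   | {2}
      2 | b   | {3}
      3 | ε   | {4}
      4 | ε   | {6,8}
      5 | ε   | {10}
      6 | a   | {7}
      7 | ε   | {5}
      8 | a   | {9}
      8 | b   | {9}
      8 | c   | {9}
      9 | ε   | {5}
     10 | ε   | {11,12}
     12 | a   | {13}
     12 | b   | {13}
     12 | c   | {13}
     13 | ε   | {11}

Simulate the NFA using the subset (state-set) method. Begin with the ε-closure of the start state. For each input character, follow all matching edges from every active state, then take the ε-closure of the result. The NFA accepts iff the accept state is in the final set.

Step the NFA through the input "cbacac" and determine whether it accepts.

Answer: REJECT

Trace:
S₀ = ε-closure({0}) = {0}
'c' @ 1: {1,2}
'b' @ 2: {3,4,6,8}
'a' @ 3: {5,7,9,10,11,12}  [accepting]
'c' @ 4: {11,13}  [accepting]
'a' @ 5: {}  — state set empty
rest 'c' ignored (set empty)
final: {}; accept 11 not in set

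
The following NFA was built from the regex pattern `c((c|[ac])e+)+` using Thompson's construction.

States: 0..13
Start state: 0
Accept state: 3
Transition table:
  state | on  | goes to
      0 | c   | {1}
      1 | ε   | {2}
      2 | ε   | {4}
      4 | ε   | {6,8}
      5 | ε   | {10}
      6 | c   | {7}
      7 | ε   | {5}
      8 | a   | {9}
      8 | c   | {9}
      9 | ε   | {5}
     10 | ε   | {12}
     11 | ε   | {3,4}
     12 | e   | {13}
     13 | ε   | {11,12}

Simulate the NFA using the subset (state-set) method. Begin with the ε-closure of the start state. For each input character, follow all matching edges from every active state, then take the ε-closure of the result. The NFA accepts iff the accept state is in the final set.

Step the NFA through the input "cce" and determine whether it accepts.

Answer: ACCEPT

Derivation:
S₀ = ε-closure({0}) = {0}
'c' @ 1: {1,2,4,6,8}
'c' @ 2: {5,7,9,10,12}
'e' @ 3: {3,4,6,8,11,12,13}  (accept∈set)
after full input: {3,4,6,8,11,12,13}  (accept=3 in)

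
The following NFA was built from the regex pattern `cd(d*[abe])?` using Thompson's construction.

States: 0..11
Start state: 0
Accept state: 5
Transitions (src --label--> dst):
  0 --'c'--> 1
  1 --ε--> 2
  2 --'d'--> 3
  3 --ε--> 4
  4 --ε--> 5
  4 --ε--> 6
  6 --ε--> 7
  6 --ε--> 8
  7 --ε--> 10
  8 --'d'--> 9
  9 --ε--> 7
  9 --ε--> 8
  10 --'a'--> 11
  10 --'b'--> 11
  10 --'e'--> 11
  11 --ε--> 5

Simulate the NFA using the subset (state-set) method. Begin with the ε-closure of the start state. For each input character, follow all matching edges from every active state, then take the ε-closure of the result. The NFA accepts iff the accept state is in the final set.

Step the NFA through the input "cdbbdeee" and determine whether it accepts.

start: ε-closure({0}) = {0}
'c' @ 1: {1,2}
'd' @ 2: {3,4,5,6,7,8,10}  ✓accept
'b' @ 3: {5,11}  ✓accept
'b' @ 4: {}  — dead — no transitions
rest 'deee' ignored (set empty)
final: {}; accept 5 not in set

Answer: REJECT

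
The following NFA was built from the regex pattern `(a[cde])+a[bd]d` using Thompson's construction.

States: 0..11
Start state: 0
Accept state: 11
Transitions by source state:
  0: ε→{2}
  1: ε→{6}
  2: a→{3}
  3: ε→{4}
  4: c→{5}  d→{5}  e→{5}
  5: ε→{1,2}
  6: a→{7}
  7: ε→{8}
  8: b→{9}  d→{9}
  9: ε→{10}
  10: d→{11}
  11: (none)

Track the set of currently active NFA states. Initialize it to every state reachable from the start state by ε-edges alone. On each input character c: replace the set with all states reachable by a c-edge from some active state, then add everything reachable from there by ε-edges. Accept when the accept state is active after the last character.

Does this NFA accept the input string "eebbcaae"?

initial (ε-close {0}): {0,2}
'e' @ 1: {}  — no active states
rest 'ebbcaae' ignored (set empty)
after full input: {}  (accept=11 not in)

Answer: REJECT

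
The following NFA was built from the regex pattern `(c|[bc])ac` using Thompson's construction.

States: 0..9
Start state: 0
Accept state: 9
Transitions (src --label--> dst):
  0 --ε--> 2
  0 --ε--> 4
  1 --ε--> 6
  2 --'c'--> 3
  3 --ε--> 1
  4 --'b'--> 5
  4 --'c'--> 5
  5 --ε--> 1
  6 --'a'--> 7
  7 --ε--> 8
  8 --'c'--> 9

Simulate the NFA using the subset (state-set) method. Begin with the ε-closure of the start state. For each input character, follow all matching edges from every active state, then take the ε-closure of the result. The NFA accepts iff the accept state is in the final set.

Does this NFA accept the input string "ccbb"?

Answer: REJECT

Steps:
S₀ = ε-closure({0}) = {0,2,4}
'c' @ 1: {1,3,5,6}
'c' @ 2: {}  — no active states
rest 'bb' ignored (set empty)
final: {}; accept 9 not in set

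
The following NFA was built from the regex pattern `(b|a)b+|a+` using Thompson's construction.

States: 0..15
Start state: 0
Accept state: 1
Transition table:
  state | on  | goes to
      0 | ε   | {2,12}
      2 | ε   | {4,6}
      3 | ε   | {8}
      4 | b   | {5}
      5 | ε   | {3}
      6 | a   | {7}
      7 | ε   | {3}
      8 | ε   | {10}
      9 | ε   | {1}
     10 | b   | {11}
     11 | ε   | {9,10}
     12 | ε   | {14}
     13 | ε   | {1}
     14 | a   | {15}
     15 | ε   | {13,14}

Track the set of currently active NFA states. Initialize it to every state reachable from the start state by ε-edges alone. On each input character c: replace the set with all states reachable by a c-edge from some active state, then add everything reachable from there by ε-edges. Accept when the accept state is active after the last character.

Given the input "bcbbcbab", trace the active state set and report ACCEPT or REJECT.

start: ε-closure({0}) = {0,2,4,6,12,14}
'b' @ 1: {3,5,8,10}
'c' @ 2: {}  — state set empty
rest 'bbcbab' ignored (set empty)
end set {} — state 1 not in

Answer: REJECT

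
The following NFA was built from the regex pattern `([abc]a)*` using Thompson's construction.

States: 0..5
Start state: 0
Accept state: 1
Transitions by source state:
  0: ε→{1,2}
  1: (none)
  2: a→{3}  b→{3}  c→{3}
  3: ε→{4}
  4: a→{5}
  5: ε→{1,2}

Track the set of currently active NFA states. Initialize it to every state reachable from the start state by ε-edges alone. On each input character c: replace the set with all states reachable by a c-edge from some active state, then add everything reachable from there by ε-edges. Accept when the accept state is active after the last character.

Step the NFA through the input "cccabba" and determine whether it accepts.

initial (ε-close {0}): {0,1,2}
'c' @ 1: {3,4}
'c' @ 2: {}  — dead — no transitions
rest 'cabba' ignored (set empty)
after full input: {}  (accept=1 not in)

Answer: REJECT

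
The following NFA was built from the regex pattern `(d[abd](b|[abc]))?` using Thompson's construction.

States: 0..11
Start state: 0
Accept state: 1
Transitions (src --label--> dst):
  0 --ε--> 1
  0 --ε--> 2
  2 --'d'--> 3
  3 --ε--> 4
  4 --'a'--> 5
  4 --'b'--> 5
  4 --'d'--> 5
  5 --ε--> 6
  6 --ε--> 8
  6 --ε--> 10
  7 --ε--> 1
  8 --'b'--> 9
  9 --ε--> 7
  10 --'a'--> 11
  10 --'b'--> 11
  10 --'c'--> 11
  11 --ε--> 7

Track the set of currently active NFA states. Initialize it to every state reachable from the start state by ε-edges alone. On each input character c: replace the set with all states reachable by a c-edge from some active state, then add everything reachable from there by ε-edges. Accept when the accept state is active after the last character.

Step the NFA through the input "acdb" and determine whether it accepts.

start: ε-closure({0}) = {0,1,2}
'a' @ 1: {}  — state set empty
rest 'cdb' ignored (set empty)
final: {}; accept 1 not in set

Answer: REJECT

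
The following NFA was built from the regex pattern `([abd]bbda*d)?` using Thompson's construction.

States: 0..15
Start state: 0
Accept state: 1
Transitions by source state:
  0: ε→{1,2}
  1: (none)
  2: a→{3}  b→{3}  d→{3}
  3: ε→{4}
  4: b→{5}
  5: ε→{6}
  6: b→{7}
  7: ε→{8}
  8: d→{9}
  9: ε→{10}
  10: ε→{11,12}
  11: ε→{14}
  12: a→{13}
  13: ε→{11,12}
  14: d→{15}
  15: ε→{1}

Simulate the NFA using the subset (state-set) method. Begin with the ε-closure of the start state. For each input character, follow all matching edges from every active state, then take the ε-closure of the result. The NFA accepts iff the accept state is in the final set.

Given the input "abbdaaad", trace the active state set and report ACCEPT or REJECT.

initial (ε-close {0}): {0,1,2}
'a' @ 1: {3,4}
'b' @ 2: {5,6}
'b' @ 3: {7,8}
'd' @ 4: {9,10,11,12,14}
'a' @ 5: {11,12,13,14}
'a' @ 6: {11,12,13,14}
'a' @ 7: {11,12,13,14}
'd' @ 8: {1,15}  (accept∈set)
final: {1,15}; accept 1 in set

Answer: ACCEPT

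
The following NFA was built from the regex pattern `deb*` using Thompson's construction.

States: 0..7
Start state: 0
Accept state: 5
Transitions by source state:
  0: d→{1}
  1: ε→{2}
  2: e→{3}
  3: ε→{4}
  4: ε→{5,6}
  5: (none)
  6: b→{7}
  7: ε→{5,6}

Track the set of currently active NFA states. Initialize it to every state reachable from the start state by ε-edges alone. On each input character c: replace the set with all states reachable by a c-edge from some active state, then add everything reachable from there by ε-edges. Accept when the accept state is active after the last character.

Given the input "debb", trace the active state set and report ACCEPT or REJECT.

initial (ε-close {0}): {0}
'd' @ 1: {1,2}
'e' @ 2: {3,4,5,6}  (accept∈set)
'b' @ 3: {5,6,7}  (accept∈set)
'b' @ 4: {5,6,7}  (accept∈set)
after full input: {5,6,7}  (accept=5 in)

Answer: ACCEPT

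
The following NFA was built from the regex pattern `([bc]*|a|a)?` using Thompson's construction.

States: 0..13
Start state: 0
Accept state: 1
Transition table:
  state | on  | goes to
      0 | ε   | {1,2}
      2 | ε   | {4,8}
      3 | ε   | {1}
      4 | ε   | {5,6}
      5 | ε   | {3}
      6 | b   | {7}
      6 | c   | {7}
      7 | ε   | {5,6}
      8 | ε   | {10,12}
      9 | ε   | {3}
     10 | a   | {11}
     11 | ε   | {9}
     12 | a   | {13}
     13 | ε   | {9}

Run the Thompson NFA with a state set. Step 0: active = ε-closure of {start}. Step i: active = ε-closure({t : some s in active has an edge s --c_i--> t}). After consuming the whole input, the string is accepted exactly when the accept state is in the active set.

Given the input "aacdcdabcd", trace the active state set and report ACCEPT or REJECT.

start: ε-closure({0}) = {0,1,2,3,4,5,6,8,10,12}
'a' @ 1: {1,3,9,11,13}  [accepting]
'a' @ 2: {}  — no active states
rest 'cdcdabcd' ignored (set empty)
after full input: {}  (accept=1 not in)

Answer: REJECT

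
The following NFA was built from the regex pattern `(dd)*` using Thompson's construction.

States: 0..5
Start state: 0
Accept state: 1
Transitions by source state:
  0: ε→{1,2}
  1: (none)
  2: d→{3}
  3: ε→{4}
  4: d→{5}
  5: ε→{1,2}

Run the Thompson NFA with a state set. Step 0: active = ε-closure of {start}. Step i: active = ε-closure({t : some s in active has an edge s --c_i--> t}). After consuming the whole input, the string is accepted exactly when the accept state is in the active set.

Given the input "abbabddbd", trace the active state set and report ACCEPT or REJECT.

Answer: REJECT

Steps:
initial (ε-close {0}): {0,1,2}
'a' @ 1: {}  — no active states
rest 'bbabddbd' ignored (set empty)
final: {}; accept 1 not in set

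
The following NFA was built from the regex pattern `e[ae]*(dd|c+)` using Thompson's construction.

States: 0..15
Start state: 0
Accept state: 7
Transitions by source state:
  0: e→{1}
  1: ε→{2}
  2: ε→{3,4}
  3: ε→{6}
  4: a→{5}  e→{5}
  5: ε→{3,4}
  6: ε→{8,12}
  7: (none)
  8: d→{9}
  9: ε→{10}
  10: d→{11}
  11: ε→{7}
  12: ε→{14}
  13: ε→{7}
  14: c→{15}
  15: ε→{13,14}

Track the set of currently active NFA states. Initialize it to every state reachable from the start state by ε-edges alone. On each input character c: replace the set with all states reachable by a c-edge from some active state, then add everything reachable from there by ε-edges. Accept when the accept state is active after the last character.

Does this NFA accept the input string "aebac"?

start: ε-closure({0}) = {0}
'a' @ 1: {}  — no active states
rest 'ebac' ignored (set empty)
after full input: {}  (accept=7 not in)

Answer: REJECT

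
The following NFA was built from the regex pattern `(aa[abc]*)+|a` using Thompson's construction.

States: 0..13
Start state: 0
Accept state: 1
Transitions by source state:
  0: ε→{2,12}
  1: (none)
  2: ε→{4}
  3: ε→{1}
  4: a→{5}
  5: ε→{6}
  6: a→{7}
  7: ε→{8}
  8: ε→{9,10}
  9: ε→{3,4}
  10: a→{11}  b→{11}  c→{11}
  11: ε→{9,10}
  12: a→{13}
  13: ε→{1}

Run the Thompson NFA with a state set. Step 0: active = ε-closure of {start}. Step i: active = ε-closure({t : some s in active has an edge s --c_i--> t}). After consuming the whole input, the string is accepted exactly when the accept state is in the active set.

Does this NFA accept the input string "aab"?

initial (ε-close {0}): {0,2,4,12}
'a' @ 1: {1,5,6,13}  ✓accept
'a' @ 2: {1,3,4,7,8,9,10}  ✓accept
'b' @ 3: {1,3,4,9,10,11}  ✓accept
end set {1,3,4,9,10,11} — state 1 in

Answer: ACCEPT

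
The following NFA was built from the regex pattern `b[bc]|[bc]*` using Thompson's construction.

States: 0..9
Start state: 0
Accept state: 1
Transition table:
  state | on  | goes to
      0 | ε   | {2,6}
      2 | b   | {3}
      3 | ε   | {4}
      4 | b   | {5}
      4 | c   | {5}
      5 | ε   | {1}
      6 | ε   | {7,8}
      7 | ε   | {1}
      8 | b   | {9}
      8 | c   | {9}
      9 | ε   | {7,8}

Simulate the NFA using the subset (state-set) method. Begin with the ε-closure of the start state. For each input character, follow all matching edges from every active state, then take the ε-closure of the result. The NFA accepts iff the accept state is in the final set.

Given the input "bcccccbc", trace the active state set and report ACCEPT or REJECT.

initial (ε-close {0}): {0,1,2,6,7,8}
'b' @ 1: {1,3,4,7,8,9}  ✓accept
'c' @ 2: {1,5,7,8,9}  ✓accept
'c' @ 3: {1,7,8,9}  ✓accept
'c' @ 4: {1,7,8,9}  ✓accept
'c' @ 5: {1,7,8,9}  ✓accept
'c' @ 6: {1,7,8,9}  ✓accept
'b' @ 7: {1,7,8,9}  ✓accept
'c' @ 8: {1,7,8,9}  ✓accept
after full input: {1,7,8,9}  (accept=1 in)

Answer: ACCEPT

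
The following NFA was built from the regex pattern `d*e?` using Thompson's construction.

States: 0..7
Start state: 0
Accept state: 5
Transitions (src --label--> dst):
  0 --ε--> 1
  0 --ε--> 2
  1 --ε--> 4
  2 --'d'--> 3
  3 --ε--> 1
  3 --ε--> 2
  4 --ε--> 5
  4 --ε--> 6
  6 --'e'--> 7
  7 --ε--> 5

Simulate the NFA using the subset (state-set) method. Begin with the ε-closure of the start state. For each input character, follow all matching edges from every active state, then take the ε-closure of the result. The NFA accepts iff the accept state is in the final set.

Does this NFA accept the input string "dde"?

start: ε-closure({0}) = {0,1,2,4,5,6}
'd' @ 1: {1,2,3,4,5,6}  (accept∈set)
'd' @ 2: {1,2,3,4,5,6}  (accept∈set)
'e' @ 3: {5,7}  (accept∈set)
after full input: {5,7}  (accept=5 in)

Answer: ACCEPT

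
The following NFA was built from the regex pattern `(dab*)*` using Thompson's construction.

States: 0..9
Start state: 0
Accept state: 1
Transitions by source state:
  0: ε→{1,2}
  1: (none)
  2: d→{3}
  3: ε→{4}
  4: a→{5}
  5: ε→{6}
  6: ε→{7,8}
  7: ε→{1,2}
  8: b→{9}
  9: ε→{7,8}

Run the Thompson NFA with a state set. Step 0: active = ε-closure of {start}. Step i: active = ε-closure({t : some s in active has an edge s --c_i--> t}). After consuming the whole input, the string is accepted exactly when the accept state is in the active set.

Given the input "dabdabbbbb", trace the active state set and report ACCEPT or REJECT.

Answer: ACCEPT

Trace:
start: ε-closure({0}) = {0,1,2}
'd' @ 1: {3,4}
'a' @ 2: {1,2,5,6,7,8}  ✓accept
'b' @ 3: {1,2,7,8,9}  ✓accept
'd' @ 4: {3,4}
'a' @ 5: {1,2,5,6,7,8}  ✓accept
'b' @ 6: {1,2,7,8,9}  ✓accept
'b' @ 7: {1,2,7,8,9}  ✓accept
'b' @ 8: {1,2,7,8,9}  ✓accept
'b' @ 9: {1,2,7,8,9}  ✓accept
'b' @ 10: {1,2,7,8,9}  ✓accept
final: {1,2,7,8,9}; accept 1 in set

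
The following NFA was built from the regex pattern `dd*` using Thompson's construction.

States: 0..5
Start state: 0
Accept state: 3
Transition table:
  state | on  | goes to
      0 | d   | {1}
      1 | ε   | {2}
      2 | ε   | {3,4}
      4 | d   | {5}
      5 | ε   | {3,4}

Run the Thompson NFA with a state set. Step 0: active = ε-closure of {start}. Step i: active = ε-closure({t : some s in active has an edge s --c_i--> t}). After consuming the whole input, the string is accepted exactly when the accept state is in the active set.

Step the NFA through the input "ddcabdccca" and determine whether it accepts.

start: ε-closure({0}) = {0}
'd' @ 1: {1,2,3,4}  [accepting]
'd' @ 2: {3,4,5}  [accepting]
'c' @ 3: {}  — state set empty
rest 'abdccca' ignored (set empty)
end set {} — state 3 not in

Answer: REJECT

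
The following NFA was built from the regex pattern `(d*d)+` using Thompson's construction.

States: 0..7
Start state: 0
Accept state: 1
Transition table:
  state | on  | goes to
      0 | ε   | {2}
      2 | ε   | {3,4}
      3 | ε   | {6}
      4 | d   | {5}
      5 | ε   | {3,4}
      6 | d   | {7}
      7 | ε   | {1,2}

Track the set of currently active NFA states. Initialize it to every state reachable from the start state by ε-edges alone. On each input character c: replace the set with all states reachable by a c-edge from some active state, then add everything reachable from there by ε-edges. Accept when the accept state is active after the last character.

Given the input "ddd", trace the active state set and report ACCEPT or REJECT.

Answer: ACCEPT

Trace:
S₀ = ε-closure({0}) = {0,2,3,4,6}
'd' @ 1: {1,2,3,4,5,6,7}  ✓accept
'd' @ 2: {1,2,3,4,5,6,7}  ✓accept
'd' @ 3: {1,2,3,4,5,6,7}  ✓accept
final: {1,2,3,4,5,6,7}; accept 1 in set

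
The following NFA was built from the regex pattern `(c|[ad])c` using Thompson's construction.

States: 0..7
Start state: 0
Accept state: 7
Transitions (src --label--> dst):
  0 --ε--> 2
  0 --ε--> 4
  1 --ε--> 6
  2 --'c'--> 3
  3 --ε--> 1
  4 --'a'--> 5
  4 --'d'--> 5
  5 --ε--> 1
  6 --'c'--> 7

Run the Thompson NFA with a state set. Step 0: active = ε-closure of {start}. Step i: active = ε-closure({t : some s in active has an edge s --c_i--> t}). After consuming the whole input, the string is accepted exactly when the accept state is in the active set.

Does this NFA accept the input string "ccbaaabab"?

Answer: REJECT

Trace:
initial (ε-close {0}): {0,2,4}
'c' @ 1: {1,3,6}
'c' @ 2: {7}  [accepting]
'b' @ 3: {}  — dead — no transitions
rest 'aaabab' ignored (set empty)
end set {} — state 7 not in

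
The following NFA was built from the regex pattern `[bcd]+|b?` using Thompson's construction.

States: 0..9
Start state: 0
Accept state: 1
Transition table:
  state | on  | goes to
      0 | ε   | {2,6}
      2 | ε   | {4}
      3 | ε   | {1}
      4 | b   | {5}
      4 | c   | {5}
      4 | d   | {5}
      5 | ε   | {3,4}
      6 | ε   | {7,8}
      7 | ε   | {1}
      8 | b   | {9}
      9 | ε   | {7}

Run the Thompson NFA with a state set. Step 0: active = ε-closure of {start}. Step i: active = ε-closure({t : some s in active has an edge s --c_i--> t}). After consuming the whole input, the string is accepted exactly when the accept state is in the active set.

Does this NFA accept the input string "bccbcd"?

S₀ = ε-closure({0}) = {0,1,2,4,6,7,8}
'b' @ 1: {1,3,4,5,7,9}  (accept∈set)
'c' @ 2: {1,3,4,5}  (accept∈set)
'c' @ 3: {1,3,4,5}  (accept∈set)
'b' @ 4: {1,3,4,5}  (accept∈set)
'c' @ 5: {1,3,4,5}  (accept∈set)
'd' @ 6: {1,3,4,5}  (accept∈set)
end set {1,3,4,5} — state 1 in

Answer: ACCEPT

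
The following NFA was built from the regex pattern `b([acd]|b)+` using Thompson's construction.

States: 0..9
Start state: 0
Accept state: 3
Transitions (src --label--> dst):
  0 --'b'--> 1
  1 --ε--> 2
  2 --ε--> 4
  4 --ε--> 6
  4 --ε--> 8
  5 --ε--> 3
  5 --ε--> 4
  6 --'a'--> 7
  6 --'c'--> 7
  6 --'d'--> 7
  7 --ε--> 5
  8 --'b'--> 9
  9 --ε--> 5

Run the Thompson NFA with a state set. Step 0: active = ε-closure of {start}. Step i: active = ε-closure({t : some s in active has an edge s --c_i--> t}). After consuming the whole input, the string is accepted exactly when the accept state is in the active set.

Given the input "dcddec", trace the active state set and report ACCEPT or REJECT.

Answer: REJECT

Trace:
initial (ε-close {0}): {0}
'd' @ 1: {}  — dead — no transitions
rest 'cddec' ignored (set empty)
after full input: {}  (accept=3 not in)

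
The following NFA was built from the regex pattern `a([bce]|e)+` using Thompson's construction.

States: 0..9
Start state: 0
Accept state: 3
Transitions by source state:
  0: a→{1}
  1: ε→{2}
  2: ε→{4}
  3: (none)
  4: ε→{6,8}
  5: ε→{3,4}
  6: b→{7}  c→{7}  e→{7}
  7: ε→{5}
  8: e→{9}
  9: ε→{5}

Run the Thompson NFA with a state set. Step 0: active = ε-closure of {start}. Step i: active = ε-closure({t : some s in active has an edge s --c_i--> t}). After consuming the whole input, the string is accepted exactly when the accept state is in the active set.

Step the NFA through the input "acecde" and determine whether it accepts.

Answer: REJECT

Steps:
start: ε-closure({0}) = {0}
'a' @ 1: {1,2,4,6,8}
'c' @ 2: {3,4,5,6,7,8}  ✓accept
'e' @ 3: {3,4,5,6,7,8,9}  ✓accept
'c' @ 4: {3,4,5,6,7,8}  ✓accept
'd' @ 5: {}  — state set empty
rest 'e' ignored (set empty)
final: {}; accept 3 not in set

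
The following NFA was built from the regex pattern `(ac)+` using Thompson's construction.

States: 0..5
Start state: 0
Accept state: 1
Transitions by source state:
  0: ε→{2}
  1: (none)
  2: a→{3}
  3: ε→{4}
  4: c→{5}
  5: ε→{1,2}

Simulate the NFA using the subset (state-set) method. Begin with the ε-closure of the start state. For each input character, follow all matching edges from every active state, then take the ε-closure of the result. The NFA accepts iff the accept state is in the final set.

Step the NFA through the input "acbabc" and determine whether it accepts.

start: ε-closure({0}) = {0,2}
'a' @ 1: {3,4}
'c' @ 2: {1,2,5}  ✓accept
'b' @ 3: {}  — dead — no transitions
rest 'abc' ignored (set empty)
final: {}; accept 1 not in set

Answer: REJECT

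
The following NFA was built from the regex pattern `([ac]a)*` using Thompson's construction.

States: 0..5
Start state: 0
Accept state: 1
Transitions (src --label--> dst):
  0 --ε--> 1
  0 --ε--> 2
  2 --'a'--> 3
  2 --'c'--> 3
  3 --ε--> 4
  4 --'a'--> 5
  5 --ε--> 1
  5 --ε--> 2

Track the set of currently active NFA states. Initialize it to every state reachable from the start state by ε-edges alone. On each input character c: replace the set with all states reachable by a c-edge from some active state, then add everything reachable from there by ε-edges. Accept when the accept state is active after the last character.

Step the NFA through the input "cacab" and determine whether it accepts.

start: ε-closure({0}) = {0,1,2}
'c' @ 1: {3,4}
'a' @ 2: {1,2,5}  [accepting]
'c' @ 3: {3,4}
'a' @ 4: {1,2,5}  [accepting]
'b' @ 5: {}  — dead — no transitions
after full input: {}  (accept=1 not in)

Answer: REJECT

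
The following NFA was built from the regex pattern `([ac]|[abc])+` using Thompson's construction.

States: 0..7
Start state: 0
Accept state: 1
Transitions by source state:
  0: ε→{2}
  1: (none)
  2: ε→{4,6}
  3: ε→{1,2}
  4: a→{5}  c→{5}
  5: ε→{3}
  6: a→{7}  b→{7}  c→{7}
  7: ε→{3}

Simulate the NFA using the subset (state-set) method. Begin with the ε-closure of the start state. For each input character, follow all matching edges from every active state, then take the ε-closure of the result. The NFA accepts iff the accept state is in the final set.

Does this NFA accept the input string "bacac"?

initial (ε-close {0}): {0,2,4,6}
'b' @ 1: {1,2,3,4,6,7}  (accept∈set)
'a' @ 2: {1,2,3,4,5,6,7}  (accept∈set)
'c' @ 3: {1,2,3,4,5,6,7}  (accept∈set)
'a' @ 4: {1,2,3,4,5,6,7}  (accept∈set)
'c' @ 5: {1,2,3,4,5,6,7}  (accept∈set)
after full input: {1,2,3,4,5,6,7}  (accept=1 in)

Answer: ACCEPT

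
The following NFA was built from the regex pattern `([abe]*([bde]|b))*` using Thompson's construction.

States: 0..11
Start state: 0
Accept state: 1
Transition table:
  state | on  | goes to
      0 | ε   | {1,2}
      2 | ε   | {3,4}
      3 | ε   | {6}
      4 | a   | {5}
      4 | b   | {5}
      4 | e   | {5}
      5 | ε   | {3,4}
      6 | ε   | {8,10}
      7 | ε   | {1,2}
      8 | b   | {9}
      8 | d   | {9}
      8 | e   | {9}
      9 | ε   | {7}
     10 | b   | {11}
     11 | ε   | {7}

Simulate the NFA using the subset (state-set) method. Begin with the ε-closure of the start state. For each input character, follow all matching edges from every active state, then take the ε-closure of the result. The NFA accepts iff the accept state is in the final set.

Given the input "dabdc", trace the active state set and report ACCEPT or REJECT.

Answer: REJECT

Derivation:
S₀ = ε-closure({0}) = {0,1,2,3,4,6,8,10}
'd' @ 1: {1,2,3,4,6,7,8,9,10}  ✓accept
'a' @ 2: {3,4,5,6,8,10}
'b' @ 3: {1,2,3,4,5,6,7,8,9,10,11}  ✓accept
'd' @ 4: {1,2,3,4,6,7,8,9,10}  ✓accept
'c' @ 5: {}  — state set empty
after full input: {}  (accept=1 not in)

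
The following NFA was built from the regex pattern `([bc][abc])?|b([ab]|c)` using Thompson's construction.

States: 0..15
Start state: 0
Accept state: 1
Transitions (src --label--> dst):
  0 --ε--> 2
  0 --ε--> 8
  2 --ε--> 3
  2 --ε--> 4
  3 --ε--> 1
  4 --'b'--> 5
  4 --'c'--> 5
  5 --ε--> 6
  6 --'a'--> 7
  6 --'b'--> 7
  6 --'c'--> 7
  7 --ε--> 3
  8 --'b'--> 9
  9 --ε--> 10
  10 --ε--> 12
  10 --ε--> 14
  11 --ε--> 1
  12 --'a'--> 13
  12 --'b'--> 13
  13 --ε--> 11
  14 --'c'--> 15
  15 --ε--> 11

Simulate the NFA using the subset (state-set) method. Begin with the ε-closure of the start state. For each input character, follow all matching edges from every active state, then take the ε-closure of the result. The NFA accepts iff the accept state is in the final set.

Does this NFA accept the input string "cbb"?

S₀ = ε-closure({0}) = {0,1,2,3,4,8}
'c' @ 1: {5,6}
'b' @ 2: {1,3,7}  [accepting]
'b' @ 3: {}  — no active states
after full input: {}  (accept=1 not in)

Answer: REJECT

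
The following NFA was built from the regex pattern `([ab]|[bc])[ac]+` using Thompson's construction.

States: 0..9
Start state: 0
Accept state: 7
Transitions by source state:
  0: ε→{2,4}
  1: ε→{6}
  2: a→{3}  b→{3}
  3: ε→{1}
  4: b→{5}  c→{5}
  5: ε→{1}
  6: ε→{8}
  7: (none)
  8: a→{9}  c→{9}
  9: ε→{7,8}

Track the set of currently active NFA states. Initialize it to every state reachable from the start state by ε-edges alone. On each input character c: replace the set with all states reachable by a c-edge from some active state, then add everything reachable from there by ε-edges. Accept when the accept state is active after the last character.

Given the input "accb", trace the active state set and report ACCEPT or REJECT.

start: ε-closure({0}) = {0,2,4}
'a' @ 1: {1,3,6,8}
'c' @ 2: {7,8,9}  [accepting]
'c' @ 3: {7,8,9}  [accepting]
'b' @ 4: {}  — no active states
final: {}; accept 7 not in set

Answer: REJECT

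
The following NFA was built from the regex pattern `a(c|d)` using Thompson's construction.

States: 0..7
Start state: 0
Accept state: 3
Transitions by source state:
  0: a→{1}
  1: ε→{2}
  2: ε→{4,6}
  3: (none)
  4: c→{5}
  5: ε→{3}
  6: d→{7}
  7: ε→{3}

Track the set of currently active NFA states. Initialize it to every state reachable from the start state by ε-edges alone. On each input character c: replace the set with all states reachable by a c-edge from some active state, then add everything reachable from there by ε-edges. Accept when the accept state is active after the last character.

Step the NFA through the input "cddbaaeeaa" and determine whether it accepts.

Answer: REJECT

Trace:
start: ε-closure({0}) = {0}
'c' @ 1: {}  — no active states
rest 'ddbaaeeaa' ignored (set empty)
end set {} — state 3 not in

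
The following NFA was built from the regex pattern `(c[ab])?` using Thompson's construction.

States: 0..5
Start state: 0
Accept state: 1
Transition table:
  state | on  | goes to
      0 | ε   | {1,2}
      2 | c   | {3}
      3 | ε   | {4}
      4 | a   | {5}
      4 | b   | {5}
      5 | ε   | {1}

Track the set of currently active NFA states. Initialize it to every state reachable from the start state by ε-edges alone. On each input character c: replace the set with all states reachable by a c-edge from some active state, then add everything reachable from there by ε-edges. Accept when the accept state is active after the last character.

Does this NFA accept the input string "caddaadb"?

S₀ = ε-closure({0}) = {0,1,2}
'c' @ 1: {3,4}
'a' @ 2: {1,5}  [accepting]
'd' @ 3: {}  — dead — no transitions
rest 'daadb' ignored (set empty)
end set {} — state 1 not in

Answer: REJECT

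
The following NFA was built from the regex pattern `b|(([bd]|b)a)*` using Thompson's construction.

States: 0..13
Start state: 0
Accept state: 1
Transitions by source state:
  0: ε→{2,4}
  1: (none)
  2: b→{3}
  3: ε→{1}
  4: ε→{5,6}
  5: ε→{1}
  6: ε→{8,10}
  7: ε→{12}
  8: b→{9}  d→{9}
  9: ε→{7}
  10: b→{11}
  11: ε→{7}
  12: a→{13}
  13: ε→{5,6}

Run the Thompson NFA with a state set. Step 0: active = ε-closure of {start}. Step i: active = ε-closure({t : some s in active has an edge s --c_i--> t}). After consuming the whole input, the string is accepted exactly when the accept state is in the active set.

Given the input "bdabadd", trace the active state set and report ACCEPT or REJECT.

Answer: REJECT

Steps:
initial (ε-close {0}): {0,1,2,4,5,6,8,10}
'b' @ 1: {1,3,7,9,11,12}  (accept∈set)
'd' @ 2: {}  — no active states
rest 'abadd' ignored (set empty)
final: {}; accept 1 not in set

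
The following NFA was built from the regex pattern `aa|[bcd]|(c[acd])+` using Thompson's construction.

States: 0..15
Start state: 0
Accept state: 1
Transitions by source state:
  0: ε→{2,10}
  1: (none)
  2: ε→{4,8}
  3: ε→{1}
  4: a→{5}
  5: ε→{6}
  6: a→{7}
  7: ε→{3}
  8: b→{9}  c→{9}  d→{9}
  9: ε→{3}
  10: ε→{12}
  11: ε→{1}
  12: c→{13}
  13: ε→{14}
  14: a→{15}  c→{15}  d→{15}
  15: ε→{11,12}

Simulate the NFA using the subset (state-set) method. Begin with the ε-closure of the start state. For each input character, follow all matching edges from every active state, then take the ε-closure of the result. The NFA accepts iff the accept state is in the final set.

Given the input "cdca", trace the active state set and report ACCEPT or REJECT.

Answer: ACCEPT

Steps:
start: ε-closure({0}) = {0,2,4,8,10,12}
'c' @ 1: {1,3,9,13,14}  (accept∈set)
'd' @ 2: {1,11,12,15}  (accept∈set)
'c' @ 3: {13,14}
'a' @ 4: {1,11,12,15}  (accept∈set)
after full input: {1,11,12,15}  (accept=1 in)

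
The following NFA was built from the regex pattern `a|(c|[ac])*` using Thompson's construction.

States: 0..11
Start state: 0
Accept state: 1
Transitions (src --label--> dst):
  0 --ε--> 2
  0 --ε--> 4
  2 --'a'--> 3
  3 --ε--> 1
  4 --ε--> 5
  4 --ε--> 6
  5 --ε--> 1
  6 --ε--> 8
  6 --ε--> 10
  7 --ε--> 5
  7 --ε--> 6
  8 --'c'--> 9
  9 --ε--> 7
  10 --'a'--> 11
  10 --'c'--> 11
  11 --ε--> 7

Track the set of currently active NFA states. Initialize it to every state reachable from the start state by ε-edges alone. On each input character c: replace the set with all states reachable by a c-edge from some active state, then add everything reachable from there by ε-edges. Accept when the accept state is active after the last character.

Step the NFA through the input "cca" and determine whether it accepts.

initial (ε-close {0}): {0,1,2,4,5,6,8,10}
'c' @ 1: {1,5,6,7,8,9,10,11}  (accept∈set)
'c' @ 2: {1,5,6,7,8,9,10,11}  (accept∈set)
'a' @ 3: {1,5,6,7,8,10,11}  (accept∈set)
end set {1,5,6,7,8,10,11} — state 1 in

Answer: ACCEPT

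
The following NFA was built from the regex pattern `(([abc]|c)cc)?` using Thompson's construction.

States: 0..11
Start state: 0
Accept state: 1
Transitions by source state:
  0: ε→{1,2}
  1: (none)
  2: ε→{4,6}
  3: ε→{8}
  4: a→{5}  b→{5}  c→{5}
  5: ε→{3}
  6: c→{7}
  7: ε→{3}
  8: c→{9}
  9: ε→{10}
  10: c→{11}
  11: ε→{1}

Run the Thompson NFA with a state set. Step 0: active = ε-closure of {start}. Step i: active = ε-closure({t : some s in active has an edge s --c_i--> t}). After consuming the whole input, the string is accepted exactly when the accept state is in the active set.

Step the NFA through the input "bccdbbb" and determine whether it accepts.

Answer: REJECT

Derivation:
start: ε-closure({0}) = {0,1,2,4,6}
'b' @ 1: {3,5,8}
'c' @ 2: {9,10}
'c' @ 3: {1,11}  [accepting]
'd' @ 4: {}  — no active states
rest 'bbb' ignored (set empty)
end set {} — state 1 not in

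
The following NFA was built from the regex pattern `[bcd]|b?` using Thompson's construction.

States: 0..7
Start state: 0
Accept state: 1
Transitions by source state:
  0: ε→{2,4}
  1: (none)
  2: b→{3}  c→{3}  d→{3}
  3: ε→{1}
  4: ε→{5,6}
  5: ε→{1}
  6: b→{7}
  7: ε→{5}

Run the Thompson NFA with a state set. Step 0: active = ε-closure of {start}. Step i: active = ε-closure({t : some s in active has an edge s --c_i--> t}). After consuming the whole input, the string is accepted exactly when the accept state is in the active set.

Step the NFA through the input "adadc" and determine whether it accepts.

S₀ = ε-closure({0}) = {0,1,2,4,5,6}
'a' @ 1: {}  — no active states
rest 'dadc' ignored (set empty)
final: {}; accept 1 not in set

Answer: REJECT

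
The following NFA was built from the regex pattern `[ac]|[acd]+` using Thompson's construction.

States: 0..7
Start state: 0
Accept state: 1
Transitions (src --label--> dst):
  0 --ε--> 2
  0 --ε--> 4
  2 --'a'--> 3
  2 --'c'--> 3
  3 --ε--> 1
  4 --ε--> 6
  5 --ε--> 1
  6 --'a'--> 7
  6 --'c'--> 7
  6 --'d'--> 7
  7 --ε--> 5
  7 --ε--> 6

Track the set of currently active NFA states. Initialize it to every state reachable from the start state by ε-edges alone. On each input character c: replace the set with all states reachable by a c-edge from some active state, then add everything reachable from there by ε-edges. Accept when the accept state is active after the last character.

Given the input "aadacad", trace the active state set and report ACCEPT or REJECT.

Answer: ACCEPT

Derivation:
S₀ = ε-closure({0}) = {0,2,4,6}
'a' @ 1: {1,3,5,6,7}  ✓accept
'a' @ 2: {1,5,6,7}  ✓accept
'd' @ 3: {1,5,6,7}  ✓accept
'a' @ 4: {1,5,6,7}  ✓accept
'c' @ 5: {1,5,6,7}  ✓accept
'a' @ 6: {1,5,6,7}  ✓accept
'd' @ 7: {1,5,6,7}  ✓accept
final: {1,5,6,7}; accept 1 in set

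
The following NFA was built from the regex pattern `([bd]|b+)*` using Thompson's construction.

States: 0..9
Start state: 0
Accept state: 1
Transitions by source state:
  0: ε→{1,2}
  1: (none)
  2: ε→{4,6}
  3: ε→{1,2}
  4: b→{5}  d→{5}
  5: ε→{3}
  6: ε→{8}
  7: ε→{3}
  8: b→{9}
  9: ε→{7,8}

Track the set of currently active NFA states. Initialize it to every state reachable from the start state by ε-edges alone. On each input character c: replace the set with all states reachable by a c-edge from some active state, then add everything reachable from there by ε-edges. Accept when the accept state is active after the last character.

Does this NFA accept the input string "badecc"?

Answer: REJECT

Derivation:
initial (ε-close {0}): {0,1,2,4,6,8}
'b' @ 1: {1,2,3,4,5,6,7,8,9}  ✓accept
'a' @ 2: {}  — no active states
rest 'decc' ignored (set empty)
final: {}; accept 1 not in set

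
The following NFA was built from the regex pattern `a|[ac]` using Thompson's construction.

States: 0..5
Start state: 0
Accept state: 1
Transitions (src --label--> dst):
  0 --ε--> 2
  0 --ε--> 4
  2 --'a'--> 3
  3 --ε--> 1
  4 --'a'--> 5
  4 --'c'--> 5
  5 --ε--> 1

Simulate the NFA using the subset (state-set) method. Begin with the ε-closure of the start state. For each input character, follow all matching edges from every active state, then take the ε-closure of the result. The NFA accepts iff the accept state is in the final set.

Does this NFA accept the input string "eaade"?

S₀ = ε-closure({0}) = {0,2,4}
'e' @ 1: {}  — state set empty
rest 'aade' ignored (set empty)
end set {} — state 1 not in

Answer: REJECT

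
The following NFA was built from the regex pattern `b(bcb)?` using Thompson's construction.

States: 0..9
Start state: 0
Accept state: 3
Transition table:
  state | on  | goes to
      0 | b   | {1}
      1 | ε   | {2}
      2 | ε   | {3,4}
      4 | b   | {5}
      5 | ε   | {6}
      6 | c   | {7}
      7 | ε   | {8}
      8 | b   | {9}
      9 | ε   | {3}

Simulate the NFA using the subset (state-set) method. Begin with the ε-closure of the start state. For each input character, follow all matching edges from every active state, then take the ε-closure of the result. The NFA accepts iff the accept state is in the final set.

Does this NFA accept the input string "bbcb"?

start: ε-closure({0}) = {0}
'b' @ 1: {1,2,3,4}  (accept∈set)
'b' @ 2: {5,6}
'c' @ 3: {7,8}
'b' @ 4: {3,9}  (accept∈set)
end set {3,9} — state 3 in

Answer: ACCEPT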